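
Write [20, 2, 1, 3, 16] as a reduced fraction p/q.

3645/179

Using pₖ = aₖpₖ₋₁ + pₖ₋₂ and qₖ = aₖqₖ₋₁ + qₖ₋₂:
  k=0: a=20, p=20, q=1
  k=1: a=2, p=41, q=2
  k=2: a=1, p=61, q=3
  k=3: a=3, p=224, q=11
  k=4: a=16, p=3645, q=179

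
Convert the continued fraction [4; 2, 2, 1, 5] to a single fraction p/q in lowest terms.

Using pₖ = aₖpₖ₋₁ + pₖ₋₂ and qₖ = aₖqₖ₋₁ + qₖ₋₂:
  k=0: a=4, p=4, q=1
  k=1: a=2, p=9, q=2
  k=2: a=2, p=22, q=5
  k=3: a=1, p=31, q=7
  k=4: a=5, p=177, q=40

177/40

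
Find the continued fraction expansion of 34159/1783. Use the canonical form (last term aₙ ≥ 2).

34159 = 19·1783 + 282
1783 = 6·282 + 91
282 = 3·91 + 9
91 = 10·9 + 1
9 = 9·1 + 0  (stop)
So 34159/1783 = [19; 6, 3, 10, 9].

[19; 6, 3, 10, 9]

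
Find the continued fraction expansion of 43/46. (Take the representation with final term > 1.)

43 = 0·46 + 43
46 = 1·43 + 3
43 = 14·3 + 1
3 = 3·1 + 0  (stop)
So 43/46 = [0; 1, 14, 3].

[0; 1, 14, 3]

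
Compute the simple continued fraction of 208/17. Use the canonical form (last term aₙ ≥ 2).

208 = 12*17 + 4
17 = 4*4 + 1
4 = 4*1 + 0  (stop)
So 208/17 = [12; 4, 4].

[12; 4, 4]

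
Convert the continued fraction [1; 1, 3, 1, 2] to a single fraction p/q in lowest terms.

Fold from the inside: start with 2/1.
  1 + 1/2 = 3/2
  3 + 2/3 = 11/3
  1 + 3/11 = 14/11
  1 + 11/14 = 25/14

25/14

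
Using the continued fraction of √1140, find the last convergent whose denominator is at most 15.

135/4

√1140 = [33; 1, 3, 4, 3, 1, 66, …] (period length 6).
Convergents:
  p_0/q_0 = 33/1
  p_1/q_1 = 34/1
  p_2/q_2 = 135/4
  p_3/q_3 = 574/17
q_2 = 4 ≤ 15 < 17 = q_3, so the answer is 135/4.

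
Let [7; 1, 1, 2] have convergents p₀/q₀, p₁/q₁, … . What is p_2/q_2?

15/2

Using pₖ = aₖpₖ₋₁ + pₖ₋₂, qₖ = aₖqₖ₋₁ + qₖ₋₂ (with p₋₁=1, p₋₂=0, q₋₁=0, q₋₂=1):
  k=0: a=7, p=7, q=1
  k=1: a=1, p=8, q=1
  k=2: a=1, p=15, q=2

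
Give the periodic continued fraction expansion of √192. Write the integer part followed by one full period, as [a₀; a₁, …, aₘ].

[13; 1, 5, 1, 26]

a₀ = ⌊√192⌋ = 13.
With m₀=0, d₀=1 and mₖ₊₁ = dₖaₖ − mₖ, dₖ₊₁ = (n − mₖ₊₁²)/dₖ, aₖ₊₁ = ⌊(a₀+mₖ₊₁)/dₖ₊₁⌋:
  k=1: m=13, d=23, a=1
  k=2: m=10, d=4, a=5
  k=3: m=10, d=23, a=1
  k=4: m=13, d=1, a=26
d=1 and a=2a₀=26 at k=4, so the next step gives (m, d) = (13, 23) again — its k=1 value — and the period has length 4.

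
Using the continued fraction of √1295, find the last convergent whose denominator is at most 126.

√1295 = [35; 1, 70, …] (period length 2).
Convergents:
  p_0/q_0 = 35/1
  p_1/q_1 = 36/1
  p_2/q_2 = 2555/71
  p_3/q_3 = 2591/72
  p_4/q_4 = 183925/5111
q_3 = 72 ≤ 126 < 5111 = q_4, so the answer is 2591/72.

2591/72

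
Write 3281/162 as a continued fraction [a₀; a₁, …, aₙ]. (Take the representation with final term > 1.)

3281 = 20*162 + 41
162 = 3*41 + 39
41 = 1*39 + 2
39 = 19*2 + 1
2 = 2*1 + 0  (stop)
So 3281/162 = [20; 3, 1, 19, 2].

[20; 3, 1, 19, 2]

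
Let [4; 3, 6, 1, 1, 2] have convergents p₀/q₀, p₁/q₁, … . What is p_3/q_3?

Using pₖ = aₖpₖ₋₁ + pₖ₋₂, qₖ = aₖqₖ₋₁ + qₖ₋₂ (with p₋₁=1, p₋₂=0, q₋₁=0, q₋₂=1):
  k=0: a=4, p=4, q=1
  k=1: a=3, p=13, q=3
  k=2: a=6, p=82, q=19
  k=3: a=1, p=95, q=22

95/22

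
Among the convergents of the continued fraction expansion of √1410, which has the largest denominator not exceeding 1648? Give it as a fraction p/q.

56738/1511

√1410 = [37; 1, 1, 4, 1, 1, 74, …] (period length 6).
Convergents:
  p_0/q_0 = 37/1
  p_1/q_1 = 38/1
  p_2/q_2 = 75/2
  p_3/q_3 = 338/9
  p_4/q_4 = 413/11
  p_5/q_5 = 751/20
  p_6/q_6 = 55987/1491
  p_7/q_7 = 56738/1511
  p_8/q_8 = 112725/3002
q_7 = 1511 ≤ 1648 < 3002 = q_8, so the answer is 56738/1511.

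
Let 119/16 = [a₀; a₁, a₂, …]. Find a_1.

2

119 = 7·16 + 7   →  a_0 = 7
16 = 2·7 + 2   →  a_1 = 2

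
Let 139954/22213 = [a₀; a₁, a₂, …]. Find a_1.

3

139954 = 6·22213 + 6676   →  a_0 = 6
22213 = 3·6676 + 2185   →  a_1 = 3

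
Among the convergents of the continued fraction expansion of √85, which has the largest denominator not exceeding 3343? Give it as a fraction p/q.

√85 = [9; 4, 1, 1, 4, 18, …] (period length 5).
Convergents:
  p_0/q_0 = 9/1
  p_1/q_1 = 37/4
  p_2/q_2 = 46/5
  p_3/q_3 = 83/9
  p_4/q_4 = 378/41
  p_5/q_5 = 6887/747
  p_6/q_6 = 27926/3029
  p_7/q_7 = 34813/3776
q_6 = 3029 ≤ 3343 < 3776 = q_7, so the answer is 27926/3029.

27926/3029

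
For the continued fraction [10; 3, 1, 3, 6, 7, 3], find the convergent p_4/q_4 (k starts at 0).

965/94

Using pₖ = aₖpₖ₋₁ + pₖ₋₂, qₖ = aₖqₖ₋₁ + qₖ₋₂ (with p₋₁=1, p₋₂=0, q₋₁=0, q₋₂=1):
  k=0: a=10, p=10, q=1
  k=1: a=3, p=31, q=3
  k=2: a=1, p=41, q=4
  k=3: a=3, p=154, q=15
  k=4: a=6, p=965, q=94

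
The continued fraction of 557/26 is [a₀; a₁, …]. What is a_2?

557 = 21·26 + 11   →  a_0 = 21
26 = 2·11 + 4   →  a_1 = 2
11 = 2·4 + 3   →  a_2 = 2

2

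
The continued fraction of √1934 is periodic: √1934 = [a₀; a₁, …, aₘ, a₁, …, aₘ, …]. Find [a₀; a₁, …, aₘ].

[43; 1, 42, 1, 86]

a₀ = ⌊√1934⌋ = 43.
With m₀=0, d₀=1 and mₖ₊₁ = dₖaₖ − mₖ, dₖ₊₁ = (n − mₖ₊₁²)/dₖ, aₖ₊₁ = ⌊(a₀+mₖ₊₁)/dₖ₊₁⌋:
  k=1: m=43, d=85, a=1
  k=2: m=42, d=2, a=42
  k=3: m=42, d=85, a=1
  k=4: m=43, d=1, a=86
d=1 and a=2a₀=86 at k=4, so the next step gives (m, d) = (43, 85) again — its k=1 value — and the period has length 4.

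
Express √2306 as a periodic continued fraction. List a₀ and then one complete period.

a₀ = ⌊√2306⌋ = 48.

[48; 48, 96]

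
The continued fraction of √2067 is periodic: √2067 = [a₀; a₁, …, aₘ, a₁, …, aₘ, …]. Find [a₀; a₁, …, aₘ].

a₀ = ⌊√2067⌋ = 45.
With m₀=0, d₀=1 and mₖ₊₁ = dₖaₖ − mₖ, dₖ₊₁ = (n − mₖ₊₁²)/dₖ, aₖ₊₁ = ⌊(a₀+mₖ₊₁)/dₖ₊₁⌋:
  k=1: m=45, d=42, a=2
  k=2: m=39, d=13, a=6
  k=3: m=39, d=42, a=2
  k=4: m=45, d=1, a=90
d=1 and a=2a₀=90 at k=4, so the next step gives (m, d) = (45, 42) again — its k=1 value — and the period has length 4.

[45; 2, 6, 2, 90]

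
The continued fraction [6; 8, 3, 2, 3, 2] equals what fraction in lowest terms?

Fold from the inside: start with 2/1.
  3 + 1/2 = 7/2
  2 + 2/7 = 16/7
  3 + 7/16 = 55/16
  8 + 16/55 = 456/55
  6 + 55/456 = 2791/456

2791/456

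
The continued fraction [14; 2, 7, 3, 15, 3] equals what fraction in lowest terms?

Using pₖ = aₖpₖ₋₁ + pₖ₋₂ and qₖ = aₖqₖ₋₁ + qₖ₋₂:
  k=0: a=14, p=14, q=1
  k=1: a=2, p=29, q=2
  k=2: a=7, p=217, q=15
  k=3: a=3, p=680, q=47
  k=4: a=15, p=10417, q=720
  k=5: a=3, p=31931, q=2207

31931/2207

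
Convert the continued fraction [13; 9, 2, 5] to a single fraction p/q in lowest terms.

Fold from the inside: start with 5/1.
  2 + 1/5 = 11/5
  9 + 5/11 = 104/11
  13 + 11/104 = 1363/104

1363/104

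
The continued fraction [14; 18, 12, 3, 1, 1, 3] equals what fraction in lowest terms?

Fold from the inside: start with 3/1.
  1 + 1/3 = 4/3
  1 + 3/4 = 7/4
  3 + 4/7 = 25/7
  12 + 7/25 = 307/25
  18 + 25/307 = 5551/307
  14 + 307/5551 = 78021/5551

78021/5551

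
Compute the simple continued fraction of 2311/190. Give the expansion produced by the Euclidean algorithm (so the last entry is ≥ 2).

2311 = 12×190 + 31
190 = 6×31 + 4
31 = 7×4 + 3
4 = 1×3 + 1
3 = 3×1 + 0  (stop)
So 2311/190 = [12; 6, 7, 1, 3].

[12; 6, 7, 1, 3]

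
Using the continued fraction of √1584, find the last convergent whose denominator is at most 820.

√1584 = [39; 1, 3, 1, 78, …] (period length 4).
Convergents:
  p_0/q_0 = 39/1
  p_1/q_1 = 40/1
  p_2/q_2 = 159/4
  p_3/q_3 = 199/5
  p_4/q_4 = 15681/394
  p_5/q_5 = 15880/399
  p_6/q_6 = 63321/1591
q_5 = 399 ≤ 820 < 1591 = q_6, so the answer is 15880/399.

15880/399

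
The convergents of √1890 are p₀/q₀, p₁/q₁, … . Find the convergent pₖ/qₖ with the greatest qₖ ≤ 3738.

97469/2242

√1890 = [43; 2, 9, 6, 9, 2, 86, …] (period length 6).
Convergents:
  p_0/q_0 = 43/1
  p_1/q_1 = 87/2
  p_2/q_2 = 826/19
  p_3/q_3 = 5043/116
  p_4/q_4 = 46213/1063
  p_5/q_5 = 97469/2242
  p_6/q_6 = 8428547/193875
q_5 = 2242 ≤ 3738 < 193875 = q_6, so the answer is 97469/2242.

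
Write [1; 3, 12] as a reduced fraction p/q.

49/37

Fold from the inside: start with 12/1.
  3 + 1/12 = 37/12
  1 + 12/37 = 49/37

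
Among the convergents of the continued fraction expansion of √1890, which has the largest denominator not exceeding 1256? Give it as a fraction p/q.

46213/1063

√1890 = [43; 2, 9, 6, 9, 2, 86, …] (period length 6).
Convergents:
  p_0/q_0 = 43/1
  p_1/q_1 = 87/2
  p_2/q_2 = 826/19
  p_3/q_3 = 5043/116
  p_4/q_4 = 46213/1063
  p_5/q_5 = 97469/2242
q_4 = 1063 ≤ 1256 < 2242 = q_5, so the answer is 46213/1063.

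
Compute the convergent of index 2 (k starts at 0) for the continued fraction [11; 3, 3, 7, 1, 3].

113/10

Using pₖ = aₖpₖ₋₁ + pₖ₋₂, qₖ = aₖqₖ₋₁ + qₖ₋₂ (with p₋₁=1, p₋₂=0, q₋₁=0, q₋₂=1):
  k=0: a=11, p=11, q=1
  k=1: a=3, p=34, q=3
  k=2: a=3, p=113, q=10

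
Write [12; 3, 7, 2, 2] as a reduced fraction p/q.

Fold from the inside: start with 2/1.
  2 + 1/2 = 5/2
  7 + 2/5 = 37/5
  3 + 5/37 = 116/37
  12 + 37/116 = 1429/116

1429/116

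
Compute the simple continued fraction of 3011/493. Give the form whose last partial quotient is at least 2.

[6; 9, 3, 3, 5]

3011 = 6×493 + 53
493 = 9×53 + 16
53 = 3×16 + 5
16 = 3×5 + 1
5 = 5×1 + 0  (stop)
So 3011/493 = [6; 9, 3, 3, 5].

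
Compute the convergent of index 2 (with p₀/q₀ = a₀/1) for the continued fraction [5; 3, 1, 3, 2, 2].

21/4

Using pₖ = aₖpₖ₋₁ + pₖ₋₂, qₖ = aₖqₖ₋₁ + qₖ₋₂ (with p₋₁=1, p₋₂=0, q₋₁=0, q₋₂=1):
  k=0: a=5, p=5, q=1
  k=1: a=3, p=16, q=3
  k=2: a=1, p=21, q=4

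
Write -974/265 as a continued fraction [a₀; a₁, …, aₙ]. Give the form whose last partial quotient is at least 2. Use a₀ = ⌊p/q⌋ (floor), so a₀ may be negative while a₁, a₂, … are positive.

[-4; 3, 12, 3, 2]

-974 = -4·265 + 86
265 = 3·86 + 7
86 = 12·7 + 2
7 = 3·2 + 1
2 = 2·1 + 0  (stop)
So -974/265 = [-4; 3, 12, 3, 2].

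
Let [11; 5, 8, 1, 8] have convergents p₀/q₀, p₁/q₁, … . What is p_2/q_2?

Using pₖ = aₖpₖ₋₁ + pₖ₋₂, qₖ = aₖqₖ₋₁ + qₖ₋₂ (with p₋₁=1, p₋₂=0, q₋₁=0, q₋₂=1):
  k=0: a=11, p=11, q=1
  k=1: a=5, p=56, q=5
  k=2: a=8, p=459, q=41

459/41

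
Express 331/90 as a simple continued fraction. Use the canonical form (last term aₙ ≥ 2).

331 = 3×90 + 61
90 = 1×61 + 29
61 = 2×29 + 3
29 = 9×3 + 2
3 = 1×2 + 1
2 = 2×1 + 0  (stop)
So 331/90 = [3; 1, 2, 9, 1, 2].

[3; 1, 2, 9, 1, 2]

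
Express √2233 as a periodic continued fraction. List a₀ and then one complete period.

[47; 3, 1, 12, 1, 3, 94]

a₀ = ⌊√2233⌋ = 47.
With m₀=0, d₀=1 and mₖ₊₁ = dₖaₖ − mₖ, dₖ₊₁ = (n − mₖ₊₁²)/dₖ, aₖ₊₁ = ⌊(a₀+mₖ₊₁)/dₖ₊₁⌋:
  k=1: m=47, d=24, a=3
  k=2: m=25, d=67, a=1
  k=3: m=42, d=7, a=12
  k=4: m=42, d=67, a=1
  k=5: m=25, d=24, a=3
  k=6: m=47, d=1, a=94
d=1 and a=2a₀=94 at k=6, so the next step gives (m, d) = (47, 24) again — its k=1 value — and the period has length 6.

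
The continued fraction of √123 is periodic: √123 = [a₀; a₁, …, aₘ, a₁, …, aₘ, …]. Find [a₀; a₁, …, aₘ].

[11; 11, 22]

a₀ = ⌊√123⌋ = 11.
With m₀=0, d₀=1 and mₖ₊₁ = dₖaₖ − mₖ, dₖ₊₁ = (n − mₖ₊₁²)/dₖ, aₖ₊₁ = ⌊(a₀+mₖ₊₁)/dₖ₊₁⌋:
  k=1: m=11, d=2, a=11
  k=2: m=11, d=1, a=22
d=1 and a=2a₀=22 at k=2, so the next step gives (m, d) = (11, 2) again — its k=1 value — and the period has length 2.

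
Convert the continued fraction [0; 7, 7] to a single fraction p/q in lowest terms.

Using pₖ = aₖpₖ₋₁ + pₖ₋₂ and qₖ = aₖqₖ₋₁ + qₖ₋₂:
  k=0: a=0, p=0, q=1
  k=1: a=7, p=1, q=7
  k=2: a=7, p=7, q=50

7/50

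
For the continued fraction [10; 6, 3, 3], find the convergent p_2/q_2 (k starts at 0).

Using pₖ = aₖpₖ₋₁ + pₖ₋₂, qₖ = aₖqₖ₋₁ + qₖ₋₂ (with p₋₁=1, p₋₂=0, q₋₁=0, q₋₂=1):
  k=0: a=10, p=10, q=1
  k=1: a=6, p=61, q=6
  k=2: a=3, p=193, q=19

193/19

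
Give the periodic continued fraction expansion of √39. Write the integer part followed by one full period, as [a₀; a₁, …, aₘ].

a₀ = ⌊√39⌋ = 6.
With m₀=0, d₀=1 and mₖ₊₁ = dₖaₖ − mₖ, dₖ₊₁ = (n − mₖ₊₁²)/dₖ, aₖ₊₁ = ⌊(a₀+mₖ₊₁)/dₖ₊₁⌋:
  k=1: m=6, d=3, a=4
  k=2: m=6, d=1, a=12
d=1 and a=2a₀=12 at k=2, so the next step gives (m, d) = (6, 3) again — its k=1 value — and the period has length 2.

[6; 4, 12]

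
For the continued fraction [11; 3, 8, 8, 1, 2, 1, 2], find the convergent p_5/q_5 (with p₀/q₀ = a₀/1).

Using pₖ = aₖpₖ₋₁ + pₖ₋₂, qₖ = aₖqₖ₋₁ + qₖ₋₂ (with p₋₁=1, p₋₂=0, q₋₁=0, q₋₂=1):
  k=0: a=11, p=11, q=1
  k=1: a=3, p=34, q=3
  k=2: a=8, p=283, q=25
  k=3: a=8, p=2298, q=203
  k=4: a=1, p=2581, q=228
  k=5: a=2, p=7460, q=659

7460/659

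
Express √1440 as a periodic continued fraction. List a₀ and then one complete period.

a₀ = ⌊√1440⌋ = 37.

[37; 1, 17, 1, 74]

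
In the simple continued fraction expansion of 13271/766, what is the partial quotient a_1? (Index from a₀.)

3

13271 = 17·766 + 249   →  a_0 = 17
766 = 3·249 + 19   →  a_1 = 3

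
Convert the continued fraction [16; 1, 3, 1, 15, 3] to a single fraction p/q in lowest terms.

Fold from the inside: start with 3/1.
  15 + 1/3 = 46/3
  1 + 3/46 = 49/46
  3 + 46/49 = 193/49
  1 + 49/193 = 242/193
  16 + 193/242 = 4065/242

4065/242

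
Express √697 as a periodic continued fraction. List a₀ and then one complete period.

a₀ = ⌊√697⌋ = 26.

[26; 2, 2, 52]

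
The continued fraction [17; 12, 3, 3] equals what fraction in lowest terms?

2101/123

Fold from the inside: start with 3/1.
  3 + 1/3 = 10/3
  12 + 3/10 = 123/10
  17 + 10/123 = 2101/123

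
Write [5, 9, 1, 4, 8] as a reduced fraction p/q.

Using pₖ = aₖpₖ₋₁ + pₖ₋₂ and qₖ = aₖqₖ₋₁ + qₖ₋₂:
  k=0: a=5, p=5, q=1
  k=1: a=9, p=46, q=9
  k=2: a=1, p=51, q=10
  k=3: a=4, p=250, q=49
  k=4: a=8, p=2051, q=402

2051/402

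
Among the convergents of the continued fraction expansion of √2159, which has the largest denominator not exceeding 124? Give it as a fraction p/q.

1998/43

√2159 = [46; 2, 6, 1, 1, 1, 6, 2, 92, …] (period length 8).
Convergents:
  p_0/q_0 = 46/1
  p_1/q_1 = 93/2
  p_2/q_2 = 604/13
  p_3/q_3 = 697/15
  p_4/q_4 = 1301/28
  p_5/q_5 = 1998/43
  p_6/q_6 = 13289/286
q_5 = 43 ≤ 124 < 286 = q_6, so the answer is 1998/43.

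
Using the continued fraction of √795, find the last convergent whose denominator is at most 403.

√795 = [28; 5, 9, 5, 56, …] (period length 4).
Convergents:
  p_0/q_0 = 28/1
  p_1/q_1 = 141/5
  p_2/q_2 = 1297/46
  p_3/q_3 = 6626/235
  p_4/q_4 = 372353/13206
q_3 = 235 ≤ 403 < 13206 = q_4, so the answer is 6626/235.

6626/235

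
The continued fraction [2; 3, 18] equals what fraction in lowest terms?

Fold from the inside: start with 18/1.
  3 + 1/18 = 55/18
  2 + 18/55 = 128/55

128/55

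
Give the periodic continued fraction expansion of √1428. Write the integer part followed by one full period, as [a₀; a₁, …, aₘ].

[37; 1, 3, 1, 2, 1, 3, 1, 74]

a₀ = ⌊√1428⌋ = 37.
With m₀=0, d₀=1 and mₖ₊₁ = dₖaₖ − mₖ, dₖ₊₁ = (n − mₖ₊₁²)/dₖ, aₖ₊₁ = ⌊(a₀+mₖ₊₁)/dₖ₊₁⌋:
  k=1: m=37, d=59, a=1
  k=2: m=22, d=16, a=3
  k=3: m=26, d=47, a=1
  k=4: m=21, d=21, a=2
  k=5: m=21, d=47, a=1
  k=6: m=26, d=16, a=3
  k=7: m=22, d=59, a=1
  k=8: m=37, d=1, a=74
d=1 and a=2a₀=74 at k=8, so the next step gives (m, d) = (37, 59) again — its k=1 value — and the period has length 8.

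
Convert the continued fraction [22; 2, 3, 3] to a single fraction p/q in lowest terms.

516/23

Using pₖ = aₖpₖ₋₁ + pₖ₋₂ and qₖ = aₖqₖ₋₁ + qₖ₋₂:
  k=0: a=22, p=22, q=1
  k=1: a=2, p=45, q=2
  k=2: a=3, p=157, q=7
  k=3: a=3, p=516, q=23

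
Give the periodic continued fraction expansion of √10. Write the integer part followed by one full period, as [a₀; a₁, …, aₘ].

[3; 6]

a₀ = ⌊√10⌋ = 3.
With m₀=0, d₀=1 and mₖ₊₁ = dₖaₖ − mₖ, dₖ₊₁ = (n − mₖ₊₁²)/dₖ, aₖ₊₁ = ⌊(a₀+mₖ₊₁)/dₖ₊₁⌋:
  k=1: m=3, d=1, a=6
d=1 and a=2a₀=6 at k=1, so the next step gives (m, d) = (3, 1) again — its k=1 value — and the period has length 1.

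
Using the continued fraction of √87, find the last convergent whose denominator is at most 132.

√87 = [9; 3, 18, …] (period length 2).
Convergents:
  p_0/q_0 = 9/1
  p_1/q_1 = 28/3
  p_2/q_2 = 513/55
  p_3/q_3 = 1567/168
q_2 = 55 ≤ 132 < 168 = q_3, so the answer is 513/55.

513/55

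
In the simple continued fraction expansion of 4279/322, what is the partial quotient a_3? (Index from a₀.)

6

4279 = 13·322 + 93   →  a_0 = 13
322 = 3·93 + 43   →  a_1 = 3
93 = 2·43 + 7   →  a_2 = 2
43 = 6·7 + 1   →  a_3 = 6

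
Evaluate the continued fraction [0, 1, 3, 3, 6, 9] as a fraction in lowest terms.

Fold from the inside: start with 9/1.
  6 + 1/9 = 55/9
  3 + 9/55 = 174/55
  3 + 55/174 = 577/174
  1 + 174/577 = 751/577
  0 + 577/751 = 577/751

577/751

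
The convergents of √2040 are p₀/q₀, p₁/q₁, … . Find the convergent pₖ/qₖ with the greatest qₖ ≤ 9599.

146881/3252

√2040 = [45; 6, 90, …] (period length 2).
Convergents:
  p_0/q_0 = 45/1
  p_1/q_1 = 271/6
  p_2/q_2 = 24435/541
  p_3/q_3 = 146881/3252
  p_4/q_4 = 13243725/293221
q_3 = 3252 ≤ 9599 < 293221 = q_4, so the answer is 146881/3252.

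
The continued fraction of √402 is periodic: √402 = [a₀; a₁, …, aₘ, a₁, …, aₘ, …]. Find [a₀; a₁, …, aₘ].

[20; 20, 40]

a₀ = ⌊√402⌋ = 20.
With m₀=0, d₀=1 and mₖ₊₁ = dₖaₖ − mₖ, dₖ₊₁ = (n − mₖ₊₁²)/dₖ, aₖ₊₁ = ⌊(a₀+mₖ₊₁)/dₖ₊₁⌋:
  k=1: m=20, d=2, a=20
  k=2: m=20, d=1, a=40
d=1 and a=2a₀=40 at k=2, so the next step gives (m, d) = (20, 2) again — its k=1 value — and the period has length 2.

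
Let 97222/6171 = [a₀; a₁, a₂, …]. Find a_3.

97222 = 15·6171 + 4657   →  a_0 = 15
6171 = 1·4657 + 1514   →  a_1 = 1
4657 = 3·1514 + 115   →  a_2 = 3
1514 = 13·115 + 19   →  a_3 = 13

13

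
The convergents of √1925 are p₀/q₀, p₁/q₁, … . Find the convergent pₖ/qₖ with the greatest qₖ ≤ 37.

√1925 = [43; 1, 6, 1, 86, …] (period length 4).
Convergents:
  p_0/q_0 = 43/1
  p_1/q_1 = 44/1
  p_2/q_2 = 307/7
  p_3/q_3 = 351/8
  p_4/q_4 = 30493/695
q_3 = 8 ≤ 37 < 695 = q_4, so the answer is 351/8.

351/8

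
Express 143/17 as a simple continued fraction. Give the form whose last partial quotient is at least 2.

[8; 2, 2, 3]

143 = 8·17 + 7
17 = 2·7 + 3
7 = 2·3 + 1
3 = 3·1 + 0  (stop)
So 143/17 = [8; 2, 2, 3].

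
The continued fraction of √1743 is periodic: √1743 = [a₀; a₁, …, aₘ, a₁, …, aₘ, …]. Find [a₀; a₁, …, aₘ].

a₀ = ⌊√1743⌋ = 41.
With m₀=0, d₀=1 and mₖ₊₁ = dₖaₖ − mₖ, dₖ₊₁ = (n − mₖ₊₁²)/dₖ, aₖ₊₁ = ⌊(a₀+mₖ₊₁)/dₖ₊₁⌋:
  k=1: m=41, d=62, a=1
  k=2: m=21, d=21, a=2
  k=3: m=21, d=62, a=1
  k=4: m=41, d=1, a=82
d=1 and a=2a₀=82 at k=4, so the next step gives (m, d) = (41, 62) again — its k=1 value — and the period has length 4.

[41; 1, 2, 1, 82]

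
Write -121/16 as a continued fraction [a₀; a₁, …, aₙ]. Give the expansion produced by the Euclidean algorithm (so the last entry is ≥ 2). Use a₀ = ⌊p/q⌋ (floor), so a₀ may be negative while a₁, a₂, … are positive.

[-8; 2, 3, 2]

-121 = -8*16 + 7
16 = 2*7 + 2
7 = 3*2 + 1
2 = 2*1 + 0  (stop)
So -121/16 = [-8; 2, 3, 2].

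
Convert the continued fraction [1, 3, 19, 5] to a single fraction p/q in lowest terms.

389/293

Using pₖ = aₖpₖ₋₁ + pₖ₋₂ and qₖ = aₖqₖ₋₁ + qₖ₋₂:
  k=0: a=1, p=1, q=1
  k=1: a=3, p=4, q=3
  k=2: a=19, p=77, q=58
  k=3: a=5, p=389, q=293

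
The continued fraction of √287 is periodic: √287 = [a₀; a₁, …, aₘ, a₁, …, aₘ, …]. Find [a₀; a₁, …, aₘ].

a₀ = ⌊√287⌋ = 16.
With m₀=0, d₀=1 and mₖ₊₁ = dₖaₖ − mₖ, dₖ₊₁ = (n − mₖ₊₁²)/dₖ, aₖ₊₁ = ⌊(a₀+mₖ₊₁)/dₖ₊₁⌋:
  k=1: m=16, d=31, a=1
  k=2: m=15, d=2, a=15
  k=3: m=15, d=31, a=1
  k=4: m=16, d=1, a=32
d=1 and a=2a₀=32 at k=4, so the next step gives (m, d) = (16, 31) again — its k=1 value — and the period has length 4.

[16; 1, 15, 1, 32]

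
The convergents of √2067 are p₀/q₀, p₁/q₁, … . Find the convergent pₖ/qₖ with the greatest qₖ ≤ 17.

591/13

√2067 = [45; 2, 6, 2, 90, …] (period length 4).
Convergents:
  p_0/q_0 = 45/1
  p_1/q_1 = 91/2
  p_2/q_2 = 591/13
  p_3/q_3 = 1273/28
q_2 = 13 ≤ 17 < 28 = q_3, so the answer is 591/13.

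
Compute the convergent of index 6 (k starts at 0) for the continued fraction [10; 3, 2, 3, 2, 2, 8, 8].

11598/1127

Using pₖ = aₖpₖ₋₁ + pₖ₋₂, qₖ = aₖqₖ₋₁ + qₖ₋₂ (with p₋₁=1, p₋₂=0, q₋₁=0, q₋₂=1):
  k=0: a=10, p=10, q=1
  k=1: a=3, p=31, q=3
  k=2: a=2, p=72, q=7
  k=3: a=3, p=247, q=24
  k=4: a=2, p=566, q=55
  k=5: a=2, p=1379, q=134
  k=6: a=8, p=11598, q=1127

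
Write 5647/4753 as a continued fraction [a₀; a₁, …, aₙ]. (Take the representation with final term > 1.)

[1; 5, 3, 6, 3, 2, 6]

5647 = 1×4753 + 894
4753 = 5×894 + 283
894 = 3×283 + 45
283 = 6×45 + 13
45 = 3×13 + 6
13 = 2×6 + 1
6 = 6×1 + 0  (stop)
So 5647/4753 = [1; 5, 3, 6, 3, 2, 6].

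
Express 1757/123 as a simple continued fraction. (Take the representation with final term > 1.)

[14; 3, 1, 1, 17]

1757 = 14·123 + 35
123 = 3·35 + 18
35 = 1·18 + 17
18 = 1·17 + 1
17 = 17·1 + 0  (stop)
So 1757/123 = [14; 3, 1, 1, 17].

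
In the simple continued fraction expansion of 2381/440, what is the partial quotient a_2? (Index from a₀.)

2381 = 5·440 + 181   →  a_0 = 5
440 = 2·181 + 78   →  a_1 = 2
181 = 2·78 + 25   →  a_2 = 2

2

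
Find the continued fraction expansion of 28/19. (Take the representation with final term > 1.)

[1; 2, 9]

28 = 1·19 + 9
19 = 2·9 + 1
9 = 9·1 + 0  (stop)
So 28/19 = [1; 2, 9].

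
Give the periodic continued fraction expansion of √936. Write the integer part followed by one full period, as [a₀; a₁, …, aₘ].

a₀ = ⌊√936⌋ = 30.

[30; 1, 1, 2, 6, 2, 1, 1, 60]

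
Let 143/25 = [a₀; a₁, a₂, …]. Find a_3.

1

143 = 5·25 + 18   →  a_0 = 5
25 = 1·18 + 7   →  a_1 = 1
18 = 2·7 + 4   →  a_2 = 2
7 = 1·4 + 3   →  a_3 = 1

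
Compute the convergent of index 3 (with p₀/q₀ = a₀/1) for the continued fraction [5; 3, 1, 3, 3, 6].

79/15

Using pₖ = aₖpₖ₋₁ + pₖ₋₂, qₖ = aₖqₖ₋₁ + qₖ₋₂ (with p₋₁=1, p₋₂=0, q₋₁=0, q₋₂=1):
  k=0: a=5, p=5, q=1
  k=1: a=3, p=16, q=3
  k=2: a=1, p=21, q=4
  k=3: a=3, p=79, q=15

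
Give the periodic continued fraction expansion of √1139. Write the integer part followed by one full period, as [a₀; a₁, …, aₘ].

[33; 1, 2, 1, 66]

a₀ = ⌊√1139⌋ = 33.
With m₀=0, d₀=1 and mₖ₊₁ = dₖaₖ − mₖ, dₖ₊₁ = (n − mₖ₊₁²)/dₖ, aₖ₊₁ = ⌊(a₀+mₖ₊₁)/dₖ₊₁⌋:
  k=1: m=33, d=50, a=1
  k=2: m=17, d=17, a=2
  k=3: m=17, d=50, a=1
  k=4: m=33, d=1, a=66
d=1 and a=2a₀=66 at k=4, so the next step gives (m, d) = (33, 50) again — its k=1 value — and the period has length 4.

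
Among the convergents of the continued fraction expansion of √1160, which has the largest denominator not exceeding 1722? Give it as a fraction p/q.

39406/1157

√1160 = [34; 17, 68, …] (period length 2).
Convergents:
  p_0/q_0 = 34/1
  p_1/q_1 = 579/17
  p_2/q_2 = 39406/1157
  p_3/q_3 = 670481/19686
q_2 = 1157 ≤ 1722 < 19686 = q_3, so the answer is 39406/1157.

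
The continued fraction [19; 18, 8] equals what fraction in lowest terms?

Using pₖ = aₖpₖ₋₁ + pₖ₋₂ and qₖ = aₖqₖ₋₁ + qₖ₋₂:
  k=0: a=19, p=19, q=1
  k=1: a=18, p=343, q=18
  k=2: a=8, p=2763, q=145

2763/145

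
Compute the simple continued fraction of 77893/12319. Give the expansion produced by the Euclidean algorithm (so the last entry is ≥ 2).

[6; 3, 10, 2, 2, 2, 15, 2]

77893 = 6·12319 + 3979
12319 = 3·3979 + 382
3979 = 10·382 + 159
382 = 2·159 + 64
159 = 2·64 + 31
64 = 2·31 + 2
31 = 15·2 + 1
2 = 2·1 + 0  (stop)
So 77893/12319 = [6; 3, 10, 2, 2, 2, 15, 2].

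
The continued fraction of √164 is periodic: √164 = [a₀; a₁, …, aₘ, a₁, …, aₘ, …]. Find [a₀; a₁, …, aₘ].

[12; 1, 4, 6, 4, 1, 24]

a₀ = ⌊√164⌋ = 12.
With m₀=0, d₀=1 and mₖ₊₁ = dₖaₖ − mₖ, dₖ₊₁ = (n − mₖ₊₁²)/dₖ, aₖ₊₁ = ⌊(a₀+mₖ₊₁)/dₖ₊₁⌋:
  k=1: m=12, d=20, a=1
  k=2: m=8, d=5, a=4
  k=3: m=12, d=4, a=6
  k=4: m=12, d=5, a=4
  k=5: m=8, d=20, a=1
  k=6: m=12, d=1, a=24
d=1 and a=2a₀=24 at k=6, so the next step gives (m, d) = (12, 20) again — its k=1 value — and the period has length 6.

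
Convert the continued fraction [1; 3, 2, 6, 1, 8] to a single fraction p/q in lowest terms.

594/461

Using pₖ = aₖpₖ₋₁ + pₖ₋₂ and qₖ = aₖqₖ₋₁ + qₖ₋₂:
  k=0: a=1, p=1, q=1
  k=1: a=3, p=4, q=3
  k=2: a=2, p=9, q=7
  k=3: a=6, p=58, q=45
  k=4: a=1, p=67, q=52
  k=5: a=8, p=594, q=461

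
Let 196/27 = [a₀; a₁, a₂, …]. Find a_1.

196 = 7·27 + 7   →  a_0 = 7
27 = 3·7 + 6   →  a_1 = 3

3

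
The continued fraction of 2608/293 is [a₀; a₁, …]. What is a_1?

1

2608 = 8·293 + 264   →  a_0 = 8
293 = 1·264 + 29   →  a_1 = 1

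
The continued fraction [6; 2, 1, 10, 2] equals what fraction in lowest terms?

Using pₖ = aₖpₖ₋₁ + pₖ₋₂ and qₖ = aₖqₖ₋₁ + qₖ₋₂:
  k=0: a=6, p=6, q=1
  k=1: a=2, p=13, q=2
  k=2: a=1, p=19, q=3
  k=3: a=10, p=203, q=32
  k=4: a=2, p=425, q=67

425/67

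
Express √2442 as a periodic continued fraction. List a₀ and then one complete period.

a₀ = ⌊√2442⌋ = 49.

[49; 2, 2, 2, 98]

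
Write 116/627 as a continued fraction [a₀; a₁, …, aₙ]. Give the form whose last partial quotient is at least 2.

[0; 5, 2, 2, 7, 3]

116 = 0*627 + 116
627 = 5*116 + 47
116 = 2*47 + 22
47 = 2*22 + 3
22 = 7*3 + 1
3 = 3*1 + 0  (stop)
So 116/627 = [0; 5, 2, 2, 7, 3].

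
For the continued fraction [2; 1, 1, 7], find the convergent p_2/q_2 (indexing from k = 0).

5/2

Using pₖ = aₖpₖ₋₁ + pₖ₋₂, qₖ = aₖqₖ₋₁ + qₖ₋₂ (with p₋₁=1, p₋₂=0, q₋₁=0, q₋₂=1):
  k=0: a=2, p=2, q=1
  k=1: a=1, p=3, q=1
  k=2: a=1, p=5, q=2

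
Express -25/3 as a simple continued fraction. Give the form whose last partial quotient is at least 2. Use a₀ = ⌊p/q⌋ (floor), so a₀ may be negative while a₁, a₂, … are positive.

-25 = -9×3 + 2
3 = 1×2 + 1
2 = 2×1 + 0  (stop)
So -25/3 = [-9; 1, 2].

[-9; 1, 2]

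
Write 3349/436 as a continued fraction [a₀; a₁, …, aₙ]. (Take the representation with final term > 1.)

[7; 1, 2, 7, 3, 6]

3349 = 7*436 + 297
436 = 1*297 + 139
297 = 2*139 + 19
139 = 7*19 + 6
19 = 3*6 + 1
6 = 6*1 + 0  (stop)
So 3349/436 = [7; 1, 2, 7, 3, 6].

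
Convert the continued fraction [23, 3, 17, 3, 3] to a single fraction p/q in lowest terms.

12340/529

Fold from the inside: start with 3/1.
  3 + 1/3 = 10/3
  17 + 3/10 = 173/10
  3 + 10/173 = 529/173
  23 + 173/529 = 12340/529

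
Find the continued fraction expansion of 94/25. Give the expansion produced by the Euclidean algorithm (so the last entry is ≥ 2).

94 = 3*25 + 19
25 = 1*19 + 6
19 = 3*6 + 1
6 = 6*1 + 0  (stop)
So 94/25 = [3; 1, 3, 6].

[3; 1, 3, 6]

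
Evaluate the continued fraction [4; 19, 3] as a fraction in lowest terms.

235/58

Fold from the inside: start with 3/1.
  19 + 1/3 = 58/3
  4 + 3/58 = 235/58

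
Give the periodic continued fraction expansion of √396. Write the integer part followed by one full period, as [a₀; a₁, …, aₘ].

a₀ = ⌊√396⌋ = 19.
With m₀=0, d₀=1 and mₖ₊₁ = dₖaₖ − mₖ, dₖ₊₁ = (n − mₖ₊₁²)/dₖ, aₖ₊₁ = ⌊(a₀+mₖ₊₁)/dₖ₊₁⌋:
  k=1: m=19, d=35, a=1
  k=2: m=16, d=4, a=8
  k=3: m=16, d=35, a=1
  k=4: m=19, d=1, a=38
d=1 and a=2a₀=38 at k=4, so the next step gives (m, d) = (19, 35) again — its k=1 value — and the period has length 4.

[19; 1, 8, 1, 38]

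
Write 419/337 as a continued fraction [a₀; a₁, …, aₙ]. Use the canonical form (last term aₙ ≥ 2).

[1; 4, 9, 9]

419 = 1·337 + 82
337 = 4·82 + 9
82 = 9·9 + 1
9 = 9·1 + 0  (stop)
So 419/337 = [1; 4, 9, 9].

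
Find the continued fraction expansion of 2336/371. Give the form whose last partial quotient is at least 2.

2336 = 6·371 + 110
371 = 3·110 + 41
110 = 2·41 + 28
41 = 1·28 + 13
28 = 2·13 + 2
13 = 6·2 + 1
2 = 2·1 + 0  (stop)
So 2336/371 = [6; 3, 2, 1, 2, 6, 2].

[6; 3, 2, 1, 2, 6, 2]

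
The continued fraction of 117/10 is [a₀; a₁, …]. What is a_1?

117 = 11·10 + 7   →  a_0 = 11
10 = 1·7 + 3   →  a_1 = 1

1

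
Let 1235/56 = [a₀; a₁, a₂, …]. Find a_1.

1235 = 22·56 + 3   →  a_0 = 22
56 = 18·3 + 2   →  a_1 = 18

18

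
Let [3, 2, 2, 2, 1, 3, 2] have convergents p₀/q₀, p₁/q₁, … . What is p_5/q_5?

215/63

Using pₖ = aₖpₖ₋₁ + pₖ₋₂, qₖ = aₖqₖ₋₁ + qₖ₋₂ (with p₋₁=1, p₋₂=0, q₋₁=0, q₋₂=1):
  k=0: a=3, p=3, q=1
  k=1: a=2, p=7, q=2
  k=2: a=2, p=17, q=5
  k=3: a=2, p=41, q=12
  k=4: a=1, p=58, q=17
  k=5: a=3, p=215, q=63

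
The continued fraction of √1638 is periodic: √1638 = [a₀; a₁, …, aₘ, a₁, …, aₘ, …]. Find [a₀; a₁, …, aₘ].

a₀ = ⌊√1638⌋ = 40.
With m₀=0, d₀=1 and mₖ₊₁ = dₖaₖ − mₖ, dₖ₊₁ = (n − mₖ₊₁²)/dₖ, aₖ₊₁ = ⌊(a₀+mₖ₊₁)/dₖ₊₁⌋:
  k=1: m=40, d=38, a=2
  k=2: m=36, d=9, a=8
  k=3: m=36, d=38, a=2
  k=4: m=40, d=1, a=80
d=1 and a=2a₀=80 at k=4, so the next step gives (m, d) = (40, 38) again — its k=1 value — and the period has length 4.

[40; 2, 8, 2, 80]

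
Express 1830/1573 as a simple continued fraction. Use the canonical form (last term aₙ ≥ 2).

[1; 6, 8, 3, 2, 4]

1830 = 1*1573 + 257
1573 = 6*257 + 31
257 = 8*31 + 9
31 = 3*9 + 4
9 = 2*4 + 1
4 = 4*1 + 0  (stop)
So 1830/1573 = [1; 6, 8, 3, 2, 4].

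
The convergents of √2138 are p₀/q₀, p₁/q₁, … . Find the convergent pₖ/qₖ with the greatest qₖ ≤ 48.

971/21

√2138 = [46; 4, 5, 5, 4, 92, …] (period length 5).
Convergents:
  p_0/q_0 = 46/1
  p_1/q_1 = 185/4
  p_2/q_2 = 971/21
  p_3/q_3 = 5040/109
q_2 = 21 ≤ 48 < 109 = q_3, so the answer is 971/21.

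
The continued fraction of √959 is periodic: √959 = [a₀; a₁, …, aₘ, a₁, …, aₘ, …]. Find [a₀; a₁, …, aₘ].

[30; 1, 29, 1, 60]

a₀ = ⌊√959⌋ = 30.
With m₀=0, d₀=1 and mₖ₊₁ = dₖaₖ − mₖ, dₖ₊₁ = (n − mₖ₊₁²)/dₖ, aₖ₊₁ = ⌊(a₀+mₖ₊₁)/dₖ₊₁⌋:
  k=1: m=30, d=59, a=1
  k=2: m=29, d=2, a=29
  k=3: m=29, d=59, a=1
  k=4: m=30, d=1, a=60
d=1 and a=2a₀=60 at k=4, so the next step gives (m, d) = (30, 59) again — its k=1 value — and the period has length 4.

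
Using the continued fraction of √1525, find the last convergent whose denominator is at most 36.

√1525 = [39; 19, 1, 1, 19, 78, …] (period length 5).
Convergents:
  p_0/q_0 = 39/1
  p_1/q_1 = 742/19
  p_2/q_2 = 781/20
  p_3/q_3 = 1523/39
q_2 = 20 ≤ 36 < 39 = q_3, so the answer is 781/20.

781/20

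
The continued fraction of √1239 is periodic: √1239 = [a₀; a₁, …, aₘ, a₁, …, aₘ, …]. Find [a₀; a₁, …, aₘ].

[35; 5, 70]

a₀ = ⌊√1239⌋ = 35.
With m₀=0, d₀=1 and mₖ₊₁ = dₖaₖ − mₖ, dₖ₊₁ = (n − mₖ₊₁²)/dₖ, aₖ₊₁ = ⌊(a₀+mₖ₊₁)/dₖ₊₁⌋:
  k=1: m=35, d=14, a=5
  k=2: m=35, d=1, a=70
d=1 and a=2a₀=70 at k=2, so the next step gives (m, d) = (35, 14) again — its k=1 value — and the period has length 2.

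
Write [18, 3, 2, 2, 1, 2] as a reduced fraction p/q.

1189/65

Fold from the inside: start with 2/1.
  1 + 1/2 = 3/2
  2 + 2/3 = 8/3
  2 + 3/8 = 19/8
  3 + 8/19 = 65/19
  18 + 19/65 = 1189/65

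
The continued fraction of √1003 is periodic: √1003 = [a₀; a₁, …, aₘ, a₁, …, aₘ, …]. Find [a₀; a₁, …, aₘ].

[31; 1, 2, 31, 2, 1, 62]

a₀ = ⌊√1003⌋ = 31.
With m₀=0, d₀=1 and mₖ₊₁ = dₖaₖ − mₖ, dₖ₊₁ = (n − mₖ₊₁²)/dₖ, aₖ₊₁ = ⌊(a₀+mₖ₊₁)/dₖ₊₁⌋:
  k=1: m=31, d=42, a=1
  k=2: m=11, d=21, a=2
  k=3: m=31, d=2, a=31
  k=4: m=31, d=21, a=2
  k=5: m=11, d=42, a=1
  k=6: m=31, d=1, a=62
d=1 and a=2a₀=62 at k=6, so the next step gives (m, d) = (31, 42) again — its k=1 value — and the period has length 6.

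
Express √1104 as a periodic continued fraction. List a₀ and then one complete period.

a₀ = ⌊√1104⌋ = 33.
With m₀=0, d₀=1 and mₖ₊₁ = dₖaₖ − mₖ, dₖ₊₁ = (n − mₖ₊₁²)/dₖ, aₖ₊₁ = ⌊(a₀+mₖ₊₁)/dₖ₊₁⌋:
  k=1: m=33, d=15, a=4
  k=2: m=27, d=25, a=2
  k=3: m=23, d=23, a=2
  k=4: m=23, d=25, a=2
  k=5: m=27, d=15, a=4
  k=6: m=33, d=1, a=66
d=1 and a=2a₀=66 at k=6, so the next step gives (m, d) = (33, 15) again — its k=1 value — and the period has length 6.

[33; 4, 2, 2, 2, 4, 66]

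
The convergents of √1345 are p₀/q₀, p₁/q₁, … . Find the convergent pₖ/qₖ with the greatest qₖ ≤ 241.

4841/132

√1345 = [36; 1, 2, 14, 2, 1, 72, …] (period length 6).
Convergents:
  p_0/q_0 = 36/1
  p_1/q_1 = 37/1
  p_2/q_2 = 110/3
  p_3/q_3 = 1577/43
  p_4/q_4 = 3264/89
  p_5/q_5 = 4841/132
  p_6/q_6 = 351816/9593
q_5 = 132 ≤ 241 < 9593 = q_6, so the answer is 4841/132.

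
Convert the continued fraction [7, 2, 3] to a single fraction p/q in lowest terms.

Fold from the inside: start with 3/1.
  2 + 1/3 = 7/3
  7 + 3/7 = 52/7

52/7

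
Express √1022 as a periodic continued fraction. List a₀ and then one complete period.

a₀ = ⌊√1022⌋ = 31.
With m₀=0, d₀=1 and mₖ₊₁ = dₖaₖ − mₖ, dₖ₊₁ = (n − mₖ₊₁²)/dₖ, aₖ₊₁ = ⌊(a₀+mₖ₊₁)/dₖ₊₁⌋:
  k=1: m=31, d=61, a=1
  k=2: m=30, d=2, a=30
  k=3: m=30, d=61, a=1
  k=4: m=31, d=1, a=62
d=1 and a=2a₀=62 at k=4, so the next step gives (m, d) = (31, 61) again — its k=1 value — and the period has length 4.

[31; 1, 30, 1, 62]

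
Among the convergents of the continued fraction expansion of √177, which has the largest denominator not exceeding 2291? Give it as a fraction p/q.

18985/1427

√177 = [13; 3, 3, 2, 8, 2, 3, 3, 26, …] (period length 8).
Convergents:
  p_0/q_0 = 13/1
  p_1/q_1 = 40/3
  p_2/q_2 = 133/10
  p_3/q_3 = 306/23
  p_4/q_4 = 2581/194
  p_5/q_5 = 5468/411
  p_6/q_6 = 18985/1427
  p_7/q_7 = 62423/4692
q_6 = 1427 ≤ 2291 < 4692 = q_7, so the answer is 18985/1427.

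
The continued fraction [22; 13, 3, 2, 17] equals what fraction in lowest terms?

Fold from the inside: start with 17/1.
  2 + 1/17 = 35/17
  3 + 17/35 = 122/35
  13 + 35/122 = 1621/122
  22 + 122/1621 = 35784/1621

35784/1621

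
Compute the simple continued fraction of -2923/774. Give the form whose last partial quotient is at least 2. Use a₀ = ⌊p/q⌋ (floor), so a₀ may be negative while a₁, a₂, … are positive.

[-4; 4, 2, 9, 9]

-2923 = -4·774 + 173
774 = 4·173 + 82
173 = 2·82 + 9
82 = 9·9 + 1
9 = 9·1 + 0  (stop)
So -2923/774 = [-4; 4, 2, 9, 9].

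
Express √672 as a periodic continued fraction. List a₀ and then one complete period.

[25; 1, 11, 1, 50]

a₀ = ⌊√672⌋ = 25.
With m₀=0, d₀=1 and mₖ₊₁ = dₖaₖ − mₖ, dₖ₊₁ = (n − mₖ₊₁²)/dₖ, aₖ₊₁ = ⌊(a₀+mₖ₊₁)/dₖ₊₁⌋:
  k=1: m=25, d=47, a=1
  k=2: m=22, d=4, a=11
  k=3: m=22, d=47, a=1
  k=4: m=25, d=1, a=50
d=1 and a=2a₀=50 at k=4, so the next step gives (m, d) = (25, 47) again — its k=1 value — and the period has length 4.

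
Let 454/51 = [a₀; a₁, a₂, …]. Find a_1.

1

454 = 8·51 + 46   →  a_0 = 8
51 = 1·46 + 5   →  a_1 = 1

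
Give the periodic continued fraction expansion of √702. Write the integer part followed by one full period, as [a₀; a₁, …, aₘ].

[26; 2, 52]

a₀ = ⌊√702⌋ = 26.
With m₀=0, d₀=1 and mₖ₊₁ = dₖaₖ − mₖ, dₖ₊₁ = (n − mₖ₊₁²)/dₖ, aₖ₊₁ = ⌊(a₀+mₖ₊₁)/dₖ₊₁⌋:
  k=1: m=26, d=26, a=2
  k=2: m=26, d=1, a=52
d=1 and a=2a₀=52 at k=2, so the next step gives (m, d) = (26, 26) again — its k=1 value — and the period has length 2.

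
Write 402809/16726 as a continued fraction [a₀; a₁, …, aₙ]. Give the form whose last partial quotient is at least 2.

402809 = 24×16726 + 1385
16726 = 12×1385 + 106
1385 = 13×106 + 7
106 = 15×7 + 1
7 = 7×1 + 0  (stop)
So 402809/16726 = [24; 12, 13, 15, 7].

[24; 12, 13, 15, 7]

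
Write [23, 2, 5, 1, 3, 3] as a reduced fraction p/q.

Fold from the inside: start with 3/1.
  3 + 1/3 = 10/3
  1 + 3/10 = 13/10
  5 + 10/13 = 75/13
  2 + 13/75 = 163/75
  23 + 75/163 = 3824/163

3824/163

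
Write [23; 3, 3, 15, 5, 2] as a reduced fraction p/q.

Fold from the inside: start with 2/1.
  5 + 1/2 = 11/2
  15 + 2/11 = 167/11
  3 + 11/167 = 512/167
  3 + 167/512 = 1703/512
  23 + 512/1703 = 39681/1703

39681/1703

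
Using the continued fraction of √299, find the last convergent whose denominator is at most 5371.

√299 = [17; 3, 2, 3, 34, …] (period length 4).
Convergents:
  p_0/q_0 = 17/1
  p_1/q_1 = 52/3
  p_2/q_2 = 121/7
  p_3/q_3 = 415/24
  p_4/q_4 = 14231/823
  p_5/q_5 = 43108/2493
  p_6/q_6 = 100447/5809
q_5 = 2493 ≤ 5371 < 5809 = q_6, so the answer is 43108/2493.

43108/2493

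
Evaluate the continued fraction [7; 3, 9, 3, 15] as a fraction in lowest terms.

Using pₖ = aₖpₖ₋₁ + pₖ₋₂ and qₖ = aₖqₖ₋₁ + qₖ₋₂:
  k=0: a=7, p=7, q=1
  k=1: a=3, p=22, q=3
  k=2: a=9, p=205, q=28
  k=3: a=3, p=637, q=87
  k=4: a=15, p=9760, q=1333

9760/1333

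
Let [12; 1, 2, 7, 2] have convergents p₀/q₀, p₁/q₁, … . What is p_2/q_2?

38/3

Using pₖ = aₖpₖ₋₁ + pₖ₋₂, qₖ = aₖqₖ₋₁ + qₖ₋₂ (with p₋₁=1, p₋₂=0, q₋₁=0, q₋₂=1):
  k=0: a=12, p=12, q=1
  k=1: a=1, p=13, q=1
  k=2: a=2, p=38, q=3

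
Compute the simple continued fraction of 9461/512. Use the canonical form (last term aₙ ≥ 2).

9461 = 18·512 + 245
512 = 2·245 + 22
245 = 11·22 + 3
22 = 7·3 + 1
3 = 3·1 + 0  (stop)
So 9461/512 = [18; 2, 11, 7, 3].

[18; 2, 11, 7, 3]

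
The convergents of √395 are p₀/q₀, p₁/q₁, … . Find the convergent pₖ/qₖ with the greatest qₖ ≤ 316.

√395 = [19; 1, 6, 1, 38, …] (period length 4).
Convergents:
  p_0/q_0 = 19/1
  p_1/q_1 = 20/1
  p_2/q_2 = 139/7
  p_3/q_3 = 159/8
  p_4/q_4 = 6181/311
  p_5/q_5 = 6340/319
q_4 = 311 ≤ 316 < 319 = q_5, so the answer is 6181/311.

6181/311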